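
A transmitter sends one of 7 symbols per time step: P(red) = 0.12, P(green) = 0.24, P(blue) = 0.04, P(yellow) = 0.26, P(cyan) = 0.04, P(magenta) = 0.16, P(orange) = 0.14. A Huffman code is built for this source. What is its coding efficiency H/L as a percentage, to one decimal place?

99.2%

Entropy H = −Σ p log₂ p ≈ 2.5581 bits.
Huffman merges: 1/25+1/25→2/25; 2/25+3/25→1/5; 7/50+4/25→3/10; 1/5+6/25→11/25; 13/50+3/10→14/25; 11/25+14/25→1. L = 129/50 ≈ 2.5800.
Efficiency = H/L = 2.5581/2.5800 = 99.2%.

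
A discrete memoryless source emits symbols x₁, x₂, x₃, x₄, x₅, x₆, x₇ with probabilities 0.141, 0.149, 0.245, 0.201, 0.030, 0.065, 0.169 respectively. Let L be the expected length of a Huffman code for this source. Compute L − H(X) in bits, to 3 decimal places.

0.037 bits

Entropy H = −Σ p log₂ p ≈ 2.6117 bits.
Huffman merges: 3/100+13/200→19/200; 19/200+141/1000→59/250; 149/1000+169/1000→159/500; 201/1000+59/250→437/1000; 49/200+159/500→563/1000; 437/1000+563/1000→1. L = 2649/1000 ≈ 2.6490.
L − H = 2.6490 − 2.6117 = 0.037 bits.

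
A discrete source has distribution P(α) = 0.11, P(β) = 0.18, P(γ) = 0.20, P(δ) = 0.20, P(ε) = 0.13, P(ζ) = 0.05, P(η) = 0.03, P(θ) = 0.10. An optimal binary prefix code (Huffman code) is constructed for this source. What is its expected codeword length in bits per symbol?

Repeatedly combine the two least-probable nodes; the expected code length is the sum of the merged weights.
merge 3/100 + 1/20 → 2/25
merge 2/25 + 1/10 → 9/50
merge 11/100 + 13/100 → 6/25
merge 9/50 + 9/50 → 9/25
merge 1/5 + 1/5 → 2/5
merge 6/25 + 9/25 → 3/5
merge 2/5 + 3/5 → 1
L = 2/25 + 9/50 + 6/25 + 9/25 + 2/5 + 3/5 + 1 = 143/50 = 2.86 bits/symbol.

2.86 bits/symbol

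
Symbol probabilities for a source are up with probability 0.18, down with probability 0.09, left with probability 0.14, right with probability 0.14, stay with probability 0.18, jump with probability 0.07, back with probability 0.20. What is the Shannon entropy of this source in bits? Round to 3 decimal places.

2.730 bits

H = −Σ pᵢ log₂ pᵢ.
−0.18·log₂(0.18) = 0.4453
−0.09·log₂(0.09) = 0.3127
−0.14·log₂(0.14) = 0.3971
−0.14·log₂(0.14) = 0.3971
−0.18·log₂(0.18) = 0.4453
−0.07·log₂(0.07) = 0.2686
−0.20·log₂(0.20) = 0.4644
Sum ≈ 2.7304 → 2.730 bits.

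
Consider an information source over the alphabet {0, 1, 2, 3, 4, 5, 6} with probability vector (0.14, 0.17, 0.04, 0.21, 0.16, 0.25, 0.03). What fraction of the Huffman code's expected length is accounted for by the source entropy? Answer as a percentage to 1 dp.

Entropy H = −Σ p log₂ p ≈ 2.5651 bits.
Huffman merges: 3/100+1/25→7/100; 7/100+7/50→21/100; 4/25+17/100→33/100; 21/100+21/100→21/50; 1/4+33/100→29/50; 21/50+29/50→1. L = 261/100 ≈ 2.6100.
Efficiency = H/L = 2.5651/2.6100 = 98.3%.

98.3%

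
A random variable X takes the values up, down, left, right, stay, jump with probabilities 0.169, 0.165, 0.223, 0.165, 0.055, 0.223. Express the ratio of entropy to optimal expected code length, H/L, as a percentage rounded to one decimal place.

Entropy H = −Σ p log₂ p ≈ 2.4870 bits.
Huffman merges: 11/200+33/200→11/50; 33/200+169/1000→167/500; 11/50+223/1000→443/1000; 223/1000+167/500→557/1000; 443/1000+557/1000→1. L = 1277/500 ≈ 2.5540.
Efficiency = H/L = 2.4870/2.5540 = 97.4%.

97.4%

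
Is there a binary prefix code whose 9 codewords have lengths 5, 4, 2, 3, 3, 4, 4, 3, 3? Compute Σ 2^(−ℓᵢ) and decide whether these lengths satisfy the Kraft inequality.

With common denominator 2^5 = 32: Σ 2^(−ℓᵢ) = 1/32 + 2/32 + 8/32 + 4/32 + 4/32 + 2/32 + 2/32 + 4/32 + 4/32 = 31/32 = 0.96875.
Kraft's inequality requires Σ ≤ 1; here Σ = 0.96875 ≤ 1, so such a prefix code exists.

0.96875; yes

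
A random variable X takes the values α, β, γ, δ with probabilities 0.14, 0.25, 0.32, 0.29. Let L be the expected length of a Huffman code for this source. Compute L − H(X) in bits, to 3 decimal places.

0.059 bits

Entropy H = −Σ p log₂ p ≈ 1.9410 bits.
Huffman merges: 7/50+1/4→39/100; 29/100+8/25→61/100; 39/100+61/100→1. L = 2 ≈ 2.0000.
L − H = 2.0000 − 1.9410 = 0.059 bits.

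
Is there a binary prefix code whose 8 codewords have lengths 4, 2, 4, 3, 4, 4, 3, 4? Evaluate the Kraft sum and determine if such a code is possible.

0.8125; yes

With common denominator 2^4 = 16: Σ 2^(−ℓᵢ) = 1/16 + 4/16 + 1/16 + 2/16 + 1/16 + 1/16 + 2/16 + 1/16 = 13/16 = 0.8125.
Kraft's inequality requires Σ ≤ 1; here Σ = 0.8125 ≤ 1, so such a prefix code exists.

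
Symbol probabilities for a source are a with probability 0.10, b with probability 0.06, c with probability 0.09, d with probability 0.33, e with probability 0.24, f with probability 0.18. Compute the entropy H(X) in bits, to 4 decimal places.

H = −Σ pᵢ log₂ pᵢ.
−0.10·log₂(0.10) = 0.3322
−0.06·log₂(0.06) = 0.2435
−0.09·log₂(0.09) = 0.3127
−0.33·log₂(0.33) = 0.5278
−0.24·log₂(0.24) = 0.4941
−0.18·log₂(0.18) = 0.4453
Sum ≈ 2.3556 → 2.3556 bits.

2.3556 bits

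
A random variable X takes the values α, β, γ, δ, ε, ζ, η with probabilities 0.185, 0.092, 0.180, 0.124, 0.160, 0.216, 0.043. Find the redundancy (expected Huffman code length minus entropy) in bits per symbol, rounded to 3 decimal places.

0.052 bits

Entropy H = −Σ p log₂ p ≈ 2.6816 bits.
Huffman merges: 43/1000+23/250→27/200; 31/250+27/200→259/1000; 4/25+9/50→17/50; 37/200+27/125→401/1000; 259/1000+17/50→599/1000; 401/1000+599/1000→1. L = 1367/500 ≈ 2.7340.
L − H = 2.7340 − 2.6816 = 0.052 bits.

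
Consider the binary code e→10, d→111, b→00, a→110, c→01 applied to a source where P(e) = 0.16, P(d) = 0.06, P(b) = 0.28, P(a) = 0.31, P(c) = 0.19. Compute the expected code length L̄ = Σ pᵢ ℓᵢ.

2.37 bits/symbol

L̄ = Σ pᵢ·ℓᵢ = 0.16·2 + 0.06·3 + 0.28·2 + 0.31·3 + 0.19·2 = 2.37 bits/symbol.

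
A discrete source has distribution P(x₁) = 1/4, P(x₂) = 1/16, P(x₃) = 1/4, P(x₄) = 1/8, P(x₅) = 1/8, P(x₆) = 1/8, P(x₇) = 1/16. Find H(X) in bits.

2.625 bits

Each probability is a power of 1/2, so log₂(1/p) is an integer.
H = Σ p·log₂(1/p) = 1/4·2 + 1/16·4 + 1/4·2 + 1/8·3 + 1/8·3 + 1/8·3 + 1/16·4 = 2.625 bits.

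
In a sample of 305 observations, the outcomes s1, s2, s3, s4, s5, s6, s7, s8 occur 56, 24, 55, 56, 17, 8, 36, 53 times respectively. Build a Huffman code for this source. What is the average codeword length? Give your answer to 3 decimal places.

Probabilities are the counts divided by 305.
Repeatedly combine the two least-probable nodes; the expected code length is the sum of the merged weights.
merge 8/305 + 17/305 → 5/61
merge 24/305 + 5/61 → 49/305
merge 36/305 + 49/305 → 17/61
merge 53/305 + 11/61 → 108/305
merge 56/305 + 56/305 → 112/305
merge 17/61 + 108/305 → 193/305
merge 112/305 + 193/305 → 1
L = 5/61 + 49/305 + 17/61 + 108/305 + 112/305 + 193/305 + 1 = 877/305 ≈ 2.875 bits/symbol.

2.875 bits/symbol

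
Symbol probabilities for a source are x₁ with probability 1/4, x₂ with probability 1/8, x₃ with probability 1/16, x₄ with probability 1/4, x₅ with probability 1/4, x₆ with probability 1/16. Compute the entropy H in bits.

2.375 bits

Each probability is a power of 1/2, so log₂(1/p) is an integer.
H = Σ p·log₂(1/p) = 1/4·2 + 1/8·3 + 1/16·4 + 1/4·2 + 1/4·2 + 1/16·4 = 2.375 bits.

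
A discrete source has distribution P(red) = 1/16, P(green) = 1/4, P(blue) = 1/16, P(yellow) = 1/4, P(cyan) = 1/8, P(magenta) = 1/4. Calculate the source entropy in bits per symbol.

2.375 bits

Each probability is a power of 1/2, so log₂(1/p) is an integer.
H = Σ p·log₂(1/p) = 1/16·4 + 1/4·2 + 1/16·4 + 1/4·2 + 1/8·3 + 1/4·2 = 2.375 bits.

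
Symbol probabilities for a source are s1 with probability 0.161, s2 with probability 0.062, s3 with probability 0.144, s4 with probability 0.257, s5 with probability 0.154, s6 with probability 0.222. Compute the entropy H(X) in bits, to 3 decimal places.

2.477 bits

H = −Σ pᵢ log₂ pᵢ.
−0.161·log₂(0.161) = 0.4242
−0.062·log₂(0.062) = 0.2487
−0.144·log₂(0.144) = 0.4026
−0.257·log₂(0.257) = 0.5038
−0.154·log₂(0.154) = 0.4156
−0.222·log₂(0.222) = 0.4820
Sum ≈ 2.4770 → 2.477 bits.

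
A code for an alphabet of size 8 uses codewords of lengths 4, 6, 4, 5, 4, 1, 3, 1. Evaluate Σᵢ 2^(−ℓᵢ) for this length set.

With common denominator 2^6 = 64: Σ 2^(−ℓᵢ) = 4/64 + 1/64 + 4/64 + 2/64 + 4/64 + 32/64 + 8/64 + 32/64 = 87/64 = 1.359375.

1.359375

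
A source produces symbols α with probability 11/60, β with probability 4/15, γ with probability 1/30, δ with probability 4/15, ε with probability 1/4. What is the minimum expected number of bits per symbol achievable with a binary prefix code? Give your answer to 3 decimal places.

2.217 bits/symbol

Repeatedly combine the two least-probable nodes; the expected code length is the sum of the merged weights.
merge 1/30 + 11/60 → 13/60
merge 13/60 + 1/4 → 7/15
merge 4/15 + 4/15 → 8/15
merge 7/15 + 8/15 → 1
L = 13/60 + 7/15 + 8/15 + 1 = 133/60 ≈ 2.217 bits/symbol.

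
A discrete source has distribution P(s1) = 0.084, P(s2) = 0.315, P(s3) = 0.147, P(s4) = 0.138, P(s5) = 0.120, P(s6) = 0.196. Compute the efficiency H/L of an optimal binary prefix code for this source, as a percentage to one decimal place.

98.6%

Entropy H = −Σ p log₂ p ≈ 2.4539 bits.
Huffman merges: 21/250+3/25→51/250; 69/500+147/1000→57/200; 49/250+51/250→2/5; 57/200+63/200→3/5; 2/5+3/5→1. L = 2489/1000 ≈ 2.4890.
Efficiency = H/L = 2.4539/2.4890 = 98.6%.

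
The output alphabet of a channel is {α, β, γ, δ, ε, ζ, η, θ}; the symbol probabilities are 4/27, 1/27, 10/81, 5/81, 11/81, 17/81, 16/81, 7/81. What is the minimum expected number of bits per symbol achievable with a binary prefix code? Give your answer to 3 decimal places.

Repeatedly combine the two least-probable nodes; the expected code length is the sum of the merged weights.
merge 1/27 + 5/81 → 8/81
merge 7/81 + 8/81 → 5/27
merge 10/81 + 11/81 → 7/27
merge 4/27 + 5/27 → 1/3
merge 16/81 + 17/81 → 11/27
merge 7/27 + 1/3 → 16/27
merge 11/27 + 16/27 → 1
L = 8/81 + 5/27 + 7/27 + 1/3 + 11/27 + 16/27 + 1 = 233/81 ≈ 2.877 bits/symbol.

2.877 bits/symbol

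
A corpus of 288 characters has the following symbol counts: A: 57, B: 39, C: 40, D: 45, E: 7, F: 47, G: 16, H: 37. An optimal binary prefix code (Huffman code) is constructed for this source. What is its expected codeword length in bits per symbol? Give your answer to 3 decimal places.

Probabilities are the counts divided by 288.
Repeatedly combine the two least-probable nodes; the expected code length is the sum of the merged weights.
merge 7/288 + 1/18 → 23/288
merge 23/288 + 37/288 → 5/24
merge 13/96 + 5/36 → 79/288
merge 5/32 + 47/288 → 23/72
merge 19/96 + 5/24 → 13/32
merge 79/288 + 23/72 → 19/32
merge 13/32 + 19/32 → 1
L = 23/288 + 5/24 + 79/288 + 23/72 + 13/32 + 19/32 + 1 = 415/144 ≈ 2.882 bits/symbol.

2.882 bits/symbol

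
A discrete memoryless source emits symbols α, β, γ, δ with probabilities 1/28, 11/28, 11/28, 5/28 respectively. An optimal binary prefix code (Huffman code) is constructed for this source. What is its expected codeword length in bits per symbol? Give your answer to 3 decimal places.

1.821 bits/symbol

Repeatedly combine the two least-probable nodes; the expected code length is the sum of the merged weights.
merge 1/28 + 5/28 → 3/14
merge 3/14 + 11/28 → 17/28
merge 11/28 + 17/28 → 1
L = 3/14 + 17/28 + 1 = 51/28 ≈ 1.821 bits/symbol.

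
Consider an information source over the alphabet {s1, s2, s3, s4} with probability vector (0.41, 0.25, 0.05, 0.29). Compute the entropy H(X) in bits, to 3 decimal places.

1.761 bits

H = −Σ pᵢ log₂ pᵢ.
−0.41·log₂(0.41) = 0.5274
−0.25·log₂(0.25) = 0.5000
−0.05·log₂(0.05) = 0.2161
−0.29·log₂(0.29) = 0.5179
Sum ≈ 1.7614 → 1.761 bits.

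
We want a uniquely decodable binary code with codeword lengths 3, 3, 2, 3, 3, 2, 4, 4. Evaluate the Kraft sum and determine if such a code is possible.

1.125; no

With common denominator 2^4 = 16: Σ 2^(−ℓᵢ) = 2/16 + 2/16 + 4/16 + 2/16 + 2/16 + 4/16 + 1/16 + 1/16 = 18/16 = 1.125.
Kraft's inequality requires Σ ≤ 1; here Σ = 1.125 > 1, so no such prefix code exists.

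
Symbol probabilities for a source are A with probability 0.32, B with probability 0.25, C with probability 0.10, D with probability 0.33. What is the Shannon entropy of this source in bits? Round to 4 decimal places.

H = −Σ pᵢ log₂ pᵢ.
−0.32·log₂(0.32) = 0.5260
−0.25·log₂(0.25) = 0.5000
−0.10·log₂(0.10) = 0.3322
−0.33·log₂(0.33) = 0.5278
Sum ≈ 1.8860 → 1.8860 bits.

1.8860 bits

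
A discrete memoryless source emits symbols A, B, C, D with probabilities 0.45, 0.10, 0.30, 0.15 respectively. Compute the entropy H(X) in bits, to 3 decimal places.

H = −Σ pᵢ log₂ pᵢ.
−0.45·log₂(0.45) = 0.5184
−0.10·log₂(0.10) = 0.3322
−0.30·log₂(0.30) = 0.5211
−0.15·log₂(0.15) = 0.4105
Sum ≈ 1.7822 → 1.782 bits.

1.782 bits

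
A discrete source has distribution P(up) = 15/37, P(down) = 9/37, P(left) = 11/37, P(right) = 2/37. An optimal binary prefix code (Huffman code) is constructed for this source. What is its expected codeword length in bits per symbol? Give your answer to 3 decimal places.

Repeatedly combine the two least-probable nodes; the expected code length is the sum of the merged weights.
merge 2/37 + 9/37 → 11/37
merge 11/37 + 11/37 → 22/37
merge 15/37 + 22/37 → 1
L = 11/37 + 22/37 + 1 = 70/37 ≈ 1.892 bits/symbol.

1.892 bits/symbol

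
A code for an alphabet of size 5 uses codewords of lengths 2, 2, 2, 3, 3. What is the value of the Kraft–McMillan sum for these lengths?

With common denominator 2^3 = 8: Σ 2^(−ℓᵢ) = 2/8 + 2/8 + 2/8 + 1/8 + 1/8 = 8/8 = 1.

1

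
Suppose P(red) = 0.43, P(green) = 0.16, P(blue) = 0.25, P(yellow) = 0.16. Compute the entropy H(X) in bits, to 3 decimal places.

H = −Σ pᵢ log₂ pᵢ.
−0.43·log₂(0.43) = 0.5236
−0.16·log₂(0.16) = 0.4230
−0.25·log₂(0.25) = 0.5000
−0.16·log₂(0.16) = 0.4230
Sum ≈ 1.8696 → 1.870 bits.

1.870 bits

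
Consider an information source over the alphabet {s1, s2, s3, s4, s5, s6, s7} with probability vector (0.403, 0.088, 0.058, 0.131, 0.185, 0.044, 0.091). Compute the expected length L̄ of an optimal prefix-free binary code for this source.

2.475 bits/symbol

Repeatedly combine the two least-probable nodes; the expected code length is the sum of the merged weights.
merge 11/250 + 29/500 → 51/500
merge 11/125 + 91/1000 → 179/1000
merge 51/500 + 131/1000 → 233/1000
merge 179/1000 + 37/200 → 91/250
merge 233/1000 + 91/250 → 597/1000
merge 403/1000 + 597/1000 → 1
L = 51/500 + 179/1000 + 233/1000 + 91/250 + 597/1000 + 1 = 99/40 = 2.475 bits/symbol.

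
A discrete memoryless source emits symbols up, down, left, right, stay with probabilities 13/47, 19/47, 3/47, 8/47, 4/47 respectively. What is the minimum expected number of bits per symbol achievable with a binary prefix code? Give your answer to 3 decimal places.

2.064 bits/symbol

Repeatedly combine the two least-probable nodes; the expected code length is the sum of the merged weights.
merge 3/47 + 4/47 → 7/47
merge 7/47 + 8/47 → 15/47
merge 13/47 + 15/47 → 28/47
merge 19/47 + 28/47 → 1
L = 7/47 + 15/47 + 28/47 + 1 = 97/47 ≈ 2.064 bits/symbol.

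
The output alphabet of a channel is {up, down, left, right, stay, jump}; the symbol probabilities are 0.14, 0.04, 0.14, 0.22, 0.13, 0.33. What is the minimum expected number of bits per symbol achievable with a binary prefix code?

2.45 bits/symbol

Repeatedly combine the two least-probable nodes; the expected code length is the sum of the merged weights.
merge 1/25 + 13/100 → 17/100
merge 7/50 + 7/50 → 7/25
merge 17/100 + 11/50 → 39/100
merge 7/25 + 33/100 → 61/100
merge 39/100 + 61/100 → 1
L = 17/100 + 7/25 + 39/100 + 61/100 + 1 = 49/20 = 2.45 bits/symbol.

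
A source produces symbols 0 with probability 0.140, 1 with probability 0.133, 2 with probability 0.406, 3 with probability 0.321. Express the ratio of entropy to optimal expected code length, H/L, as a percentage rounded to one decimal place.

Entropy H = −Σ p log₂ p ≈ 1.8384 bits.
Huffman merges: 133/1000+7/50→273/1000; 273/1000+321/1000→297/500; 203/500+297/500→1. L = 1867/1000 ≈ 1.8670.
Efficiency = H/L = 1.8384/1.8670 = 98.5%.

98.5%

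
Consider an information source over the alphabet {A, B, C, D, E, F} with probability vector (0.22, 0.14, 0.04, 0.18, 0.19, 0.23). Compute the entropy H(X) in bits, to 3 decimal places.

2.452 bits

H = −Σ pᵢ log₂ pᵢ.
−0.22·log₂(0.22) = 0.4806
−0.14·log₂(0.14) = 0.3971
−0.04·log₂(0.04) = 0.1858
−0.18·log₂(0.18) = 0.4453
−0.19·log₂(0.19) = 0.4552
−0.23·log₂(0.23) = 0.4877
Sum ≈ 2.4516 → 2.452 bits.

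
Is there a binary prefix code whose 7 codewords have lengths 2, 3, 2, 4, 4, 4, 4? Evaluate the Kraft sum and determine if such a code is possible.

With common denominator 2^4 = 16: Σ 2^(−ℓᵢ) = 4/16 + 2/16 + 4/16 + 1/16 + 1/16 + 1/16 + 1/16 = 14/16 = 0.875.
Kraft's inequality requires Σ ≤ 1; here Σ = 0.875 ≤ 1, so such a prefix code exists.

0.875; yes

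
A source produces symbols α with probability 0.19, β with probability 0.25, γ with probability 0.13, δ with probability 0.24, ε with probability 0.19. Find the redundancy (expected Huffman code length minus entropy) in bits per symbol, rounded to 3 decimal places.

0.033 bits

Entropy H = −Σ p log₂ p ≈ 2.2872 bits.
Huffman merges: 13/100+19/100→8/25; 19/100+6/25→43/100; 1/4+8/25→57/100; 43/100+57/100→1. L = 58/25 ≈ 2.3200.
L − H = 2.3200 − 2.2872 = 0.033 bits.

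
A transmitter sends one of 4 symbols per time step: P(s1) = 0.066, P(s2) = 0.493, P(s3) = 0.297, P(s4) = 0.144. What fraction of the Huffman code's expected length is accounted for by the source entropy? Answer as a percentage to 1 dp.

Entropy H = −Σ p log₂ p ≈ 1.6846 bits.
Huffman merges: 33/500+18/125→21/100; 21/100+297/1000→507/1000; 493/1000+507/1000→1. L = 1717/1000 ≈ 1.7170.
Efficiency = H/L = 1.6846/1.7170 = 98.1%.

98.1%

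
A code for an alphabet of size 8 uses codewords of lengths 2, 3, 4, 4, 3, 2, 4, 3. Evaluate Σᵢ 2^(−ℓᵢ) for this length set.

With common denominator 2^4 = 16: Σ 2^(−ℓᵢ) = 4/16 + 2/16 + 1/16 + 1/16 + 2/16 + 4/16 + 1/16 + 2/16 = 17/16 = 1.0625.

1.0625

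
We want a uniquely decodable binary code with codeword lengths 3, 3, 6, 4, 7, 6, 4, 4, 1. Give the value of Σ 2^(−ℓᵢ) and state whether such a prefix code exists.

With common denominator 2^7 = 128: Σ 2^(−ℓᵢ) = 16/128 + 16/128 + 2/128 + 8/128 + 1/128 + 2/128 + 8/128 + 8/128 + 64/128 = 125/128 = 0.9765625.
Kraft's inequality requires Σ ≤ 1; here Σ = 0.9765625 ≤ 1, so such a prefix code exists.

0.9765625; yes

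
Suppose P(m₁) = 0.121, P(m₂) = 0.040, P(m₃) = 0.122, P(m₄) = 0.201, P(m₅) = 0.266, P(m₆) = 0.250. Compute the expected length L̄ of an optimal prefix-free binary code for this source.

Repeatedly combine the two least-probable nodes; the expected code length is the sum of the merged weights.
merge 1/25 + 121/1000 → 161/1000
merge 61/500 + 161/1000 → 283/1000
merge 201/1000 + 1/4 → 451/1000
merge 133/500 + 283/1000 → 549/1000
merge 451/1000 + 549/1000 → 1
L = 161/1000 + 283/1000 + 451/1000 + 549/1000 + 1 = 611/250 = 2.444 bits/symbol.

2.444 bits/symbol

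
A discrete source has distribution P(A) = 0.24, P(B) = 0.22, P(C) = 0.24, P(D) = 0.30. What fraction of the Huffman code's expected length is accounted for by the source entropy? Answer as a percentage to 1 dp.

99.5%

Entropy H = −Σ p log₂ p ≈ 1.9899 bits.
Huffman merges: 11/50+6/25→23/50; 6/25+3/10→27/50; 23/50+27/50→1. L = 2 ≈ 2.0000.
Efficiency = H/L = 1.9899/2.0000 = 99.5%.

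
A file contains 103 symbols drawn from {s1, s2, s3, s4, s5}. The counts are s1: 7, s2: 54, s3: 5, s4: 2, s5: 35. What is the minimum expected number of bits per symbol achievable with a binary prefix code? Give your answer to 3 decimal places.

1.680 bits/symbol

Probabilities are the counts divided by 103.
Repeatedly combine the two least-probable nodes; the expected code length is the sum of the merged weights.
merge 2/103 + 5/103 → 7/103
merge 7/103 + 7/103 → 14/103
merge 14/103 + 35/103 → 49/103
merge 49/103 + 54/103 → 1
L = 7/103 + 14/103 + 49/103 + 1 = 173/103 ≈ 1.680 bits/symbol.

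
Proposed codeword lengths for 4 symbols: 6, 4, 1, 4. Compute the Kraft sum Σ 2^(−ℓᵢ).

With common denominator 2^6 = 64: Σ 2^(−ℓᵢ) = 1/64 + 4/64 + 32/64 + 4/64 = 41/64 = 0.640625.

0.640625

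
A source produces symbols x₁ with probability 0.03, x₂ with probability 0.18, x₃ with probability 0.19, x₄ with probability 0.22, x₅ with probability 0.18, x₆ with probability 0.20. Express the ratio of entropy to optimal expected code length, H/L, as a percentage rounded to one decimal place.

Entropy H = −Σ p log₂ p ≈ 2.4426 bits.
Huffman merges: 3/100+9/50→21/100; 9/50+19/100→37/100; 1/5+21/100→41/100; 11/50+37/100→59/100; 41/100+59/100→1. L = 129/50 ≈ 2.5800.
Efficiency = H/L = 2.4426/2.5800 = 94.7%.

94.7%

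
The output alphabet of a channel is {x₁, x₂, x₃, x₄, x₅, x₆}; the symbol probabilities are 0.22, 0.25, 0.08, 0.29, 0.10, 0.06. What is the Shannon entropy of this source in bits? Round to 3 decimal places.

2.366 bits

H = −Σ pᵢ log₂ pᵢ.
−0.22·log₂(0.22) = 0.4806
−0.25·log₂(0.25) = 0.5000
−0.08·log₂(0.08) = 0.2915
−0.29·log₂(0.29) = 0.5179
−0.10·log₂(0.10) = 0.3322
−0.06·log₂(0.06) = 0.2435
Sum ≈ 2.3657 → 2.366 bits.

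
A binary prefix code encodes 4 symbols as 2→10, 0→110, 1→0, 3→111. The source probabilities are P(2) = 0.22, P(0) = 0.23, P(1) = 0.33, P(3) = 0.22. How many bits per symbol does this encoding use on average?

L̄ = Σ pᵢ·ℓᵢ = 0.22·2 + 0.23·3 + 0.33·1 + 0.22·3 = 2.12 bits/symbol.

2.12 bits/symbol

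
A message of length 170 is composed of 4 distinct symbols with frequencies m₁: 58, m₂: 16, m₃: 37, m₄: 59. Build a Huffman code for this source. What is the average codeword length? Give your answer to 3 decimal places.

1.965 bits/symbol

Probabilities are the counts divided by 170.
Repeatedly combine the two least-probable nodes; the expected code length is the sum of the merged weights.
merge 8/85 + 37/170 → 53/170
merge 53/170 + 29/85 → 111/170
merge 59/170 + 111/170 → 1
L = 53/170 + 111/170 + 1 = 167/85 ≈ 1.965 bits/symbol.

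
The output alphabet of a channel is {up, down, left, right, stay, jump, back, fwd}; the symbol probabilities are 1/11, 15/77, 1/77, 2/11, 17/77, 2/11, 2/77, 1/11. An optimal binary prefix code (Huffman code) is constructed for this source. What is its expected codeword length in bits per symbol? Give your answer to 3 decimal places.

2.753 bits/symbol

Repeatedly combine the two least-probable nodes; the expected code length is the sum of the merged weights.
merge 1/77 + 2/77 → 3/77
merge 3/77 + 1/11 → 10/77
merge 1/11 + 10/77 → 17/77
merge 2/11 + 2/11 → 4/11
merge 15/77 + 17/77 → 32/77
merge 17/77 + 4/11 → 45/77
merge 32/77 + 45/77 → 1
L = 3/77 + 10/77 + 17/77 + 4/11 + 32/77 + 45/77 + 1 = 212/77 ≈ 2.753 bits/symbol.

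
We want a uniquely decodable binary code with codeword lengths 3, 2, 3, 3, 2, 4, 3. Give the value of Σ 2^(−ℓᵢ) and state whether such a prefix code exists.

With common denominator 2^4 = 16: Σ 2^(−ℓᵢ) = 2/16 + 4/16 + 2/16 + 2/16 + 4/16 + 1/16 + 2/16 = 17/16 = 1.0625.
Kraft's inequality requires Σ ≤ 1; here Σ = 1.0625 > 1, so no such prefix code exists.

1.0625; no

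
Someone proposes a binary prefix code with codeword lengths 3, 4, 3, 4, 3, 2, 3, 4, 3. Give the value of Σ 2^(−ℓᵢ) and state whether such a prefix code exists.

1.0625; no

With common denominator 2^4 = 16: Σ 2^(−ℓᵢ) = 2/16 + 1/16 + 2/16 + 1/16 + 2/16 + 4/16 + 2/16 + 1/16 + 2/16 = 17/16 = 1.0625.
Kraft's inequality requires Σ ≤ 1; here Σ = 1.0625 > 1, so no such prefix code exists.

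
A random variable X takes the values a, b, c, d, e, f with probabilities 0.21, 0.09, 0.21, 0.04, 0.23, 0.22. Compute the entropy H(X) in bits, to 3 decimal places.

2.412 bits

H = −Σ pᵢ log₂ pᵢ.
−0.21·log₂(0.21) = 0.4728
−0.09·log₂(0.09) = 0.3127
−0.21·log₂(0.21) = 0.4728
−0.04·log₂(0.04) = 0.1858
−0.23·log₂(0.23) = 0.4877
−0.22·log₂(0.22) = 0.4806
Sum ≈ 2.4123 → 2.412 bits.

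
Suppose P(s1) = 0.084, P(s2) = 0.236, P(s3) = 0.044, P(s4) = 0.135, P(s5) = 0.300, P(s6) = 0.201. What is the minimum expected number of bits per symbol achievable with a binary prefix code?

2.391 bits/symbol

Repeatedly combine the two least-probable nodes; the expected code length is the sum of the merged weights.
merge 11/250 + 21/250 → 16/125
merge 16/125 + 27/200 → 263/1000
merge 201/1000 + 59/250 → 437/1000
merge 263/1000 + 3/10 → 563/1000
merge 437/1000 + 563/1000 → 1
L = 16/125 + 263/1000 + 437/1000 + 563/1000 + 1 = 2391/1000 = 2.391 bits/symbol.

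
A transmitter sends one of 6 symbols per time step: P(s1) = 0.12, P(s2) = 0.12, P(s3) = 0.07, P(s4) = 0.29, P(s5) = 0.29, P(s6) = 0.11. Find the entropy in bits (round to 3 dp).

H = −Σ pᵢ log₂ pᵢ.
−0.12·log₂(0.12) = 0.3671
−0.12·log₂(0.12) = 0.3671
−0.07·log₂(0.07) = 0.2686
−0.29·log₂(0.29) = 0.5179
−0.29·log₂(0.29) = 0.5179
−0.11·log₂(0.11) = 0.3503
Sum ≈ 2.3888 → 2.389 bits.

2.389 bits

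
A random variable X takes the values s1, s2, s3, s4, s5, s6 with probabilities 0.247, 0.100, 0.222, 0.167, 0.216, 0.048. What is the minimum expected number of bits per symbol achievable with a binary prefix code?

Repeatedly combine the two least-probable nodes; the expected code length is the sum of the merged weights.
merge 6/125 + 1/10 → 37/250
merge 37/250 + 167/1000 → 63/200
merge 27/125 + 111/500 → 219/500
merge 247/1000 + 63/200 → 281/500
merge 219/500 + 281/500 → 1
L = 37/250 + 63/200 + 219/500 + 281/500 + 1 = 2463/1000 = 2.463 bits/symbol.

2.463 bits/symbol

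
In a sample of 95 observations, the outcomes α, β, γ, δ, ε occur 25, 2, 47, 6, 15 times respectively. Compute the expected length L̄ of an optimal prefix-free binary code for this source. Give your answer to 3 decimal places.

Probabilities are the counts divided by 95.
Repeatedly combine the two least-probable nodes; the expected code length is the sum of the merged weights.
merge 2/95 + 6/95 → 8/95
merge 8/95 + 3/19 → 23/95
merge 23/95 + 5/19 → 48/95
merge 47/95 + 48/95 → 1
L = 8/95 + 23/95 + 48/95 + 1 = 174/95 ≈ 1.832 bits/symbol.

1.832 bits/symbol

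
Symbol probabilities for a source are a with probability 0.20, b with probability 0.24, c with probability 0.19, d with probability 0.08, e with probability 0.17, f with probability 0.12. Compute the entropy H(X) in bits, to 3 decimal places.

2.507 bits

H = −Σ pᵢ log₂ pᵢ.
−0.20·log₂(0.20) = 0.4644
−0.24·log₂(0.24) = 0.4941
−0.19·log₂(0.19) = 0.4552
−0.08·log₂(0.08) = 0.2915
−0.17·log₂(0.17) = 0.4346
−0.12·log₂(0.12) = 0.3671
Sum ≈ 2.5069 → 2.507 bits.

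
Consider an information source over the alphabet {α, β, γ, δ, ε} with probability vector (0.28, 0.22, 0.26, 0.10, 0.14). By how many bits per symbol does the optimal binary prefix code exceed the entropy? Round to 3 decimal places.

Entropy H = −Σ p log₂ p ≈ 2.2294 bits.
Huffman merges: 1/10+7/50→6/25; 11/50+6/25→23/50; 13/50+7/25→27/50; 23/50+27/50→1. L = 56/25 ≈ 2.2400.
L − H = 2.2400 − 2.2294 = 0.011 bits.

0.011 bits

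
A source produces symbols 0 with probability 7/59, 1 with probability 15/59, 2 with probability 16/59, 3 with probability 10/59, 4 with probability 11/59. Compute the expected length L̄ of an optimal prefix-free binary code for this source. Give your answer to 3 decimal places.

Repeatedly combine the two least-probable nodes; the expected code length is the sum of the merged weights.
merge 7/59 + 10/59 → 17/59
merge 11/59 + 15/59 → 26/59
merge 16/59 + 17/59 → 33/59
merge 26/59 + 33/59 → 1
L = 17/59 + 26/59 + 33/59 + 1 = 135/59 ≈ 2.288 bits/symbol.

2.288 bits/symbol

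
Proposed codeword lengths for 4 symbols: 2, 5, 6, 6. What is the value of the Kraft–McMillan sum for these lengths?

With common denominator 2^6 = 64: Σ 2^(−ℓᵢ) = 16/64 + 2/64 + 1/64 + 1/64 = 20/64 = 0.3125.

0.3125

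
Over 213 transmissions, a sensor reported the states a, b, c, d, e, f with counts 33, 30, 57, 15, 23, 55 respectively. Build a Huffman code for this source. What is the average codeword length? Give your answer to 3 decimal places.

2.474 bits/symbol

Probabilities are the counts divided by 213.
Repeatedly combine the two least-probable nodes; the expected code length is the sum of the merged weights.
merge 5/71 + 23/213 → 38/213
merge 10/71 + 11/71 → 21/71
merge 38/213 + 55/213 → 31/71
merge 19/71 + 21/71 → 40/71
merge 31/71 + 40/71 → 1
L = 38/213 + 21/71 + 31/71 + 40/71 + 1 = 527/213 ≈ 2.474 bits/symbol.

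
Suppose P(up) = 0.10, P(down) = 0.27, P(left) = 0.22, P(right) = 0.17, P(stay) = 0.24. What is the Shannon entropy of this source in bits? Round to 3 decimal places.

H = −Σ pᵢ log₂ pᵢ.
−0.10·log₂(0.10) = 0.3322
−0.27·log₂(0.27) = 0.5100
−0.22·log₂(0.22) = 0.4806
−0.17·log₂(0.17) = 0.4346
−0.24·log₂(0.24) = 0.4941
Sum ≈ 2.2515 → 2.252 bits.

2.252 bits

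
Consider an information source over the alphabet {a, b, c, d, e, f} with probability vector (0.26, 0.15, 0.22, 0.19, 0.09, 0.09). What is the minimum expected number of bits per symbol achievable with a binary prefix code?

Repeatedly combine the two least-probable nodes; the expected code length is the sum of the merged weights.
merge 9/100 + 9/100 → 9/50
merge 3/20 + 9/50 → 33/100
merge 19/100 + 11/50 → 41/100
merge 13/50 + 33/100 → 59/100
merge 41/100 + 59/100 → 1
L = 9/50 + 33/100 + 41/100 + 59/100 + 1 = 251/100 = 2.51 bits/symbol.

2.51 bits/symbol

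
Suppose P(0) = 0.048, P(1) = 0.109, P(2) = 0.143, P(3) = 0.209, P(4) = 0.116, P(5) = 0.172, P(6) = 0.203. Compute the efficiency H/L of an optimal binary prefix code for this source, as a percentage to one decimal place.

Entropy H = −Σ p log₂ p ≈ 2.6964 bits.
Huffman merges: 6/125+109/1000→157/1000; 29/250+143/1000→259/1000; 157/1000+43/250→329/1000; 203/1000+209/1000→103/250; 259/1000+329/1000→147/250; 103/250+147/250→1. L = 549/200 ≈ 2.7450.
Efficiency = H/L = 2.6964/2.7450 = 98.2%.

98.2%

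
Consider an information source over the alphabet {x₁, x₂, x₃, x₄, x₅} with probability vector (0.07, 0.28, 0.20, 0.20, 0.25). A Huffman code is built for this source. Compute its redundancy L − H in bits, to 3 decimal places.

0.058 bits

Entropy H = −Σ p log₂ p ≈ 2.2115 bits.
Huffman merges: 7/100+1/5→27/100; 1/5+1/4→9/20; 27/100+7/25→11/20; 9/20+11/20→1. L = 227/100 ≈ 2.2700.
L − H = 2.2700 − 2.2115 = 0.058 bits.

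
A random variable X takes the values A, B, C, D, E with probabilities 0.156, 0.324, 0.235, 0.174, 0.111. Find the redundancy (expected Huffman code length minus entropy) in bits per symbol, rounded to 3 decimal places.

0.040 bits

Entropy H = −Σ p log₂ p ≈ 2.2269 bits.
Huffman merges: 111/1000+39/250→267/1000; 87/500+47/200→409/1000; 267/1000+81/250→591/1000; 409/1000+591/1000→1. L = 2267/1000 ≈ 2.2670.
L − H = 2.2670 − 2.2269 = 0.040 bits.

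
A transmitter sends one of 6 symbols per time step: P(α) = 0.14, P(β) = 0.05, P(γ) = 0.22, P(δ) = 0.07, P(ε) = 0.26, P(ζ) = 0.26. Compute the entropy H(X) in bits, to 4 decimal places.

H = −Σ pᵢ log₂ pᵢ.
−0.14·log₂(0.14) = 0.3971
−0.05·log₂(0.05) = 0.2161
−0.22·log₂(0.22) = 0.4806
−0.07·log₂(0.07) = 0.2686
−0.26·log₂(0.26) = 0.5053
−0.26·log₂(0.26) = 0.5053
Sum ≈ 2.3729 → 2.3729 bits.

2.3729 bits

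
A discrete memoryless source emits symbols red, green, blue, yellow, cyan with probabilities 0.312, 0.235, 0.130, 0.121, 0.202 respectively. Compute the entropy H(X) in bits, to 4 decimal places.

2.2327 bits

H = −Σ pᵢ log₂ pᵢ.
−0.312·log₂(0.312) = 0.5243
−0.235·log₂(0.235) = 0.4910
−0.130·log₂(0.130) = 0.3826
−0.121·log₂(0.121) = 0.3687
−0.202·log₂(0.202) = 0.4661
Sum ≈ 2.2327 → 2.2327 bits.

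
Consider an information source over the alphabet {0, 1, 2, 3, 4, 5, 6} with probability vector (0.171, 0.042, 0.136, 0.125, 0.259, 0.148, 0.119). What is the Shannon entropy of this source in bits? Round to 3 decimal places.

2.672 bits

H = −Σ pᵢ log₂ pᵢ.
−0.171·log₂(0.171) = 0.4357
−0.042·log₂(0.042) = 0.1921
−0.136·log₂(0.136) = 0.3915
−0.125·log₂(0.125) = 0.3750
−0.259·log₂(0.259) = 0.5048
−0.148·log₂(0.148) = 0.4079
−0.119·log₂(0.119) = 0.3654
Sum ≈ 2.6724 → 2.672 bits.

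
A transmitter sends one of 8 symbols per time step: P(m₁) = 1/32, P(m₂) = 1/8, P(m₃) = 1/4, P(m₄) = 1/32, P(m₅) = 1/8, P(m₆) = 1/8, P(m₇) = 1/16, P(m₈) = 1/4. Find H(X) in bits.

2.6875 bits

Each probability is a power of 1/2, so log₂(1/p) is an integer.
H = Σ p·log₂(1/p) = 1/32·5 + 1/8·3 + 1/4·2 + 1/32·5 + 1/8·3 + 1/8·3 + 1/16·4 + 1/4·2 = 2.6875 bits.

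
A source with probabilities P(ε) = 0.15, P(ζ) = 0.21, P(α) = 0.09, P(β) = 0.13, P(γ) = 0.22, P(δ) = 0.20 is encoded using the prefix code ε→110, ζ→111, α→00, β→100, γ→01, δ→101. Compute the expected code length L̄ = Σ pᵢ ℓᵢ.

L̄ = Σ pᵢ·ℓᵢ = 0.15·3 + 0.21·3 + 0.09·2 + 0.13·3 + 0.22·2 + 0.20·3 = 2.69 bits/symbol.

2.69 bits/symbol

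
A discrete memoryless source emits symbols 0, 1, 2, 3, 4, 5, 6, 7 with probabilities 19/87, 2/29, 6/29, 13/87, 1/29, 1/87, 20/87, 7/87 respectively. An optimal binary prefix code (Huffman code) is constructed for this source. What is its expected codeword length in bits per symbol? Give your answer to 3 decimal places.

Repeatedly combine the two least-probable nodes; the expected code length is the sum of the merged weights.
merge 1/87 + 1/29 → 4/87
merge 4/87 + 2/29 → 10/87
merge 7/87 + 10/87 → 17/87
merge 13/87 + 17/87 → 10/29
merge 6/29 + 19/87 → 37/87
merge 20/87 + 10/29 → 50/87
merge 37/87 + 50/87 → 1
L = 4/87 + 10/87 + 17/87 + 10/29 + 37/87 + 50/87 + 1 = 235/87 ≈ 2.701 bits/symbol.

2.701 bits/symbol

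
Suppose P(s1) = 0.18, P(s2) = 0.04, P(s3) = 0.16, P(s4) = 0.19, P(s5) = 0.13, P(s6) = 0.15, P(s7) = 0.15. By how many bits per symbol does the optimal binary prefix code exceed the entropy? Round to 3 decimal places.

0.087 bits

Entropy H = −Σ p log₂ p ≈ 2.7130 bits.
Huffman merges: 1/25+13/100→17/100; 3/20+3/20→3/10; 4/25+17/100→33/100; 9/50+19/100→37/100; 3/10+33/100→63/100; 37/100+63/100→1. L = 14/5 ≈ 2.8000.
L − H = 2.8000 − 2.7130 = 0.087 bits.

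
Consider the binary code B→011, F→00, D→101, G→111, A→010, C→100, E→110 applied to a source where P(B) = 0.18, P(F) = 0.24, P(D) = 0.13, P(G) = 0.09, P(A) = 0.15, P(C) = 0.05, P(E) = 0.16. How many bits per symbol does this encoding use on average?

2.76 bits/symbol

L̄ = Σ pᵢ·ℓᵢ = 0.18·3 + 0.24·2 + 0.13·3 + 0.09·3 + 0.15·3 + 0.05·3 + 0.16·3 = 2.76 bits/symbol.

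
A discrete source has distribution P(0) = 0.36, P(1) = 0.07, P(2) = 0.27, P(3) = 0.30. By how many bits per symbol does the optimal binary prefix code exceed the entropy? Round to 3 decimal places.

Entropy H = −Σ p log₂ p ≈ 1.8303 bits.
Huffman merges: 7/100+27/100→17/50; 3/10+17/50→16/25; 9/25+16/25→1. L = 99/50 ≈ 1.9800.
L − H = 1.9800 − 1.8303 = 0.150 bits.

0.150 bits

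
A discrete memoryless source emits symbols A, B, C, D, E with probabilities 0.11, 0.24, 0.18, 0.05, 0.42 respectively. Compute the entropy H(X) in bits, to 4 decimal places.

H = −Σ pᵢ log₂ pᵢ.
−0.11·log₂(0.11) = 0.3503
−0.24·log₂(0.24) = 0.4941
−0.18·log₂(0.18) = 0.4453
−0.05·log₂(0.05) = 0.2161
−0.42·log₂(0.42) = 0.5256
Sum ≈ 2.0315 → 2.0315 bits.

2.0315 bits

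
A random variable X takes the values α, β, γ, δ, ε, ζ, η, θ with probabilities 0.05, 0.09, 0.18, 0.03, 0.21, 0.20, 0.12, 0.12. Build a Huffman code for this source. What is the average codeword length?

Repeatedly combine the two least-probable nodes; the expected code length is the sum of the merged weights.
merge 3/100 + 1/20 → 2/25
merge 2/25 + 9/100 → 17/100
merge 3/25 + 3/25 → 6/25
merge 17/100 + 9/50 → 7/20
merge 1/5 + 21/100 → 41/100
merge 6/25 + 7/20 → 59/100
merge 41/100 + 59/100 → 1
L = 2/25 + 17/100 + 6/25 + 7/20 + 41/100 + 59/100 + 1 = 71/25 = 2.84 bits/symbol.

2.84 bits/symbol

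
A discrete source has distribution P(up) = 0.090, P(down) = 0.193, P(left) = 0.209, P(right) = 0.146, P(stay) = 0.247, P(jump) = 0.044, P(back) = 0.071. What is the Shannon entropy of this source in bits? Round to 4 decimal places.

H = −Σ pᵢ log₂ pᵢ.
−0.090·log₂(0.090) = 0.3127
−0.193·log₂(0.193) = 0.4581
−0.209·log₂(0.209) = 0.4720
−0.146·log₂(0.146) = 0.4053
−0.247·log₂(0.247) = 0.4983
−0.044·log₂(0.044) = 0.1983
−0.071·log₂(0.071) = 0.2709
Sum ≈ 2.6155 → 2.6155 bits.

2.6155 bits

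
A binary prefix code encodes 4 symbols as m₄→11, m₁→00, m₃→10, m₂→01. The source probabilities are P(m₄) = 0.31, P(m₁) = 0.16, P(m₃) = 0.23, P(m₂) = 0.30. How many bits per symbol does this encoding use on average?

L̄ = Σ pᵢ·ℓᵢ = 0.31·2 + 0.16·2 + 0.23·2 + 0.30·2 = 2 bits/symbol.

2 bits/symbol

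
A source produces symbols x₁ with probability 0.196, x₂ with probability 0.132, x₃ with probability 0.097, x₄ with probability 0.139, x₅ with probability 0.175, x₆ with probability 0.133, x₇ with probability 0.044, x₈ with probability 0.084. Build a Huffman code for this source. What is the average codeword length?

Repeatedly combine the two least-probable nodes; the expected code length is the sum of the merged weights.
merge 11/250 + 21/250 → 16/125
merge 97/1000 + 16/125 → 9/40
merge 33/250 + 133/1000 → 53/200
merge 139/1000 + 7/40 → 157/500
merge 49/250 + 9/40 → 421/1000
merge 53/200 + 157/500 → 579/1000
merge 421/1000 + 579/1000 → 1
L = 16/125 + 9/40 + 53/200 + 157/500 + 421/1000 + 579/1000 + 1 = 733/250 = 2.932 bits/symbol.

2.932 bits/symbol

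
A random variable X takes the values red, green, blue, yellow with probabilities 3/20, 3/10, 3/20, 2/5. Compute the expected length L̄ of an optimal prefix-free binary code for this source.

Repeatedly combine the two least-probable nodes; the expected code length is the sum of the merged weights.
merge 3/20 + 3/20 → 3/10
merge 3/10 + 3/10 → 3/5
merge 2/5 + 3/5 → 1
L = 3/10 + 3/5 + 1 = 19/10 = 1.9 bits/symbol.

1.9 bits/symbol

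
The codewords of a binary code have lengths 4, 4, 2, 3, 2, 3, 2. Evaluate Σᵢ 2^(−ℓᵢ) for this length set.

1.125

With common denominator 2^4 = 16: Σ 2^(−ℓᵢ) = 1/16 + 1/16 + 4/16 + 2/16 + 4/16 + 2/16 + 4/16 = 18/16 = 1.125.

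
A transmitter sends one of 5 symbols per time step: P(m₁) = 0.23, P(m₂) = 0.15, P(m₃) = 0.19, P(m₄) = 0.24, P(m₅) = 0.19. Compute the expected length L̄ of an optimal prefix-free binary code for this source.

Repeatedly combine the two least-probable nodes; the expected code length is the sum of the merged weights.
merge 3/20 + 19/100 → 17/50
merge 19/100 + 23/100 → 21/50
merge 6/25 + 17/50 → 29/50
merge 21/50 + 29/50 → 1
L = 17/50 + 21/50 + 29/50 + 1 = 117/50 = 2.34 bits/symbol.

2.34 bits/symbol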